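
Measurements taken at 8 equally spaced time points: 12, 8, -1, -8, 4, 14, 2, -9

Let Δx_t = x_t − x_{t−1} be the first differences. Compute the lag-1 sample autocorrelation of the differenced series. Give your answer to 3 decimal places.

0.203

First differences Δx: -4, -9, -7, 12, 10, -12, -11
Mean of differences = -3.0000
Numerator Σ(Δx_t−Δx̄)(Δx_{t+1}−Δx̄) = 120.0000
Denominator Σ(Δx_t−Δx̄)² = 592.0000
r_1(Δx) = 120.0000 / 592.0000 = 0.203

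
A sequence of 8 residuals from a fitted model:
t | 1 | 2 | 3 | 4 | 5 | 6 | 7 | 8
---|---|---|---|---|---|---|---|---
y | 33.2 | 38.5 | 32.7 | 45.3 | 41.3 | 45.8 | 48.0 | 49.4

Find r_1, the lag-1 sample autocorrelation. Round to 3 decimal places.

Mean ȳ = (33.2 + 38.5 + 32.7 + 45.3 + 41.3 + 45.8 + 48.0 + 49.4)/8 = 41.7750
Deviations from mean: -8.5750, -3.2750, -9.0750, 3.5250, -0.4750, 4.0250, 6.2250, 7.6250
Σ(y_t−ȳ)(y_{t+1}−ȳ) = (28.0831) + (29.7206) + (-31.9894) + (-1.6744) + (-1.9119) + (25.0556) + (47.4656) = 94.7494
Denominator Σ(y_t−ȳ)² = 292.3550
r_1 = 94.7494 / 292.3550 = 0.324

0.324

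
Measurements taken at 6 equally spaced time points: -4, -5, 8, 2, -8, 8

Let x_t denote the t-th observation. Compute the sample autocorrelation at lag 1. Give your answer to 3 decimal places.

Mean x̄ = (-4 − 5 + 8 + 2 − 8 + 8)/6 = 0.1667
Numerator Σ_{t=1}^{5}(x_t−x̄)(x_{t+1}−x̄) = -83.5278
Denominator Σ(x_t−x̄)² = 236.8333
r_1 = -83.5278 / 236.8333 = -0.353

-0.353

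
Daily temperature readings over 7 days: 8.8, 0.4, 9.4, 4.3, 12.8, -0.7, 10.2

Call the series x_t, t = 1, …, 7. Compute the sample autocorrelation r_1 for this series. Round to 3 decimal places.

-0.772

Mean x̄ = (8.8 + 0.4 + 9.4 + 4.3 + 12.8 − 0.7 + 10.2)/7 = 6.4571
Deviations from mean: 2.3429, -6.0571, 2.9429, -2.1571, 6.3429, -7.1571, 3.7429
Numerator Σ_{t=1}^{6}(x_t−x̄)(x_{t+1}−x̄) = -124.2318
Denominator Σ(x_t−x̄)² = 160.9571
r_1 = -124.2318 / 160.9571 = -0.772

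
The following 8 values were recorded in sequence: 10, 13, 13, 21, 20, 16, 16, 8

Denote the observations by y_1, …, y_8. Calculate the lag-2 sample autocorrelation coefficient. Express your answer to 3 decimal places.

-0.031

Mean ȳ = (10 + 13 + 13 + 21 + 20 + 16 + 16 + 8)/8 = 14.6250
Deviations from mean: -4.6250, -1.6250, -1.6250, 6.3750, 5.3750, 1.3750, 1.3750, -6.6250
Numerator Σ_{t=1}^{6}(y_t−ȳ)(y_{t+2}−ȳ) = -4.5313
Denominator Σ(y_t−ȳ)² = 143.8750
r_2 = -4.5313 / 143.8750 = -0.031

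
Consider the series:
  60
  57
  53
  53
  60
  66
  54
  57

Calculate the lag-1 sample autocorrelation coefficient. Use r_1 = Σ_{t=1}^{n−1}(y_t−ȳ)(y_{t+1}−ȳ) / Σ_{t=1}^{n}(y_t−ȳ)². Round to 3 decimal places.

0.024

Mean ȳ = (60 + 57 + 53 + 53 + 60 + 66 + 54 + 57)/8 = 57.5000
Deviations from mean: 2.5000, -0.5000, -4.5000, -4.5000, 2.5000, 8.5000, -3.5000, -0.5000
Σ(y_t−ȳ)(y_{t+1}−ȳ) = (-1.2500) + (2.2500) + (20.2500) + (-11.2500) + (21.2500) + (-29.7500) + (1.7500) = 3.2500
Denominator Σ(y_t−ȳ)² = 138.0000
r_1 = 3.2500 / 138.0000 = 0.024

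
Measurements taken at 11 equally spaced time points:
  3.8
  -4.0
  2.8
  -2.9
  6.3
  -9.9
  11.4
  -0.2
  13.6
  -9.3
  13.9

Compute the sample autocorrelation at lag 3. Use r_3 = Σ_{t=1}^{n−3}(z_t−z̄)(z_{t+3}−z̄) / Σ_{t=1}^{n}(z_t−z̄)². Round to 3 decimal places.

-0.512

Mean z̄ = (3.8 − 4.0 + 2.8 − 2.9 + 6.3 − 9.9 + 11.4 − 0.2 + 13.6 − 9.3 + 13.9)/11 = 2.3182
Numerator Σ_{t=1}^{8}(z_t−z̄)(z_{t+3}−z̄) = -368.7174
Denominator Σ(z_t−z̄)² = 719.9364
r_3 = -368.7174 / 719.9364 = -0.512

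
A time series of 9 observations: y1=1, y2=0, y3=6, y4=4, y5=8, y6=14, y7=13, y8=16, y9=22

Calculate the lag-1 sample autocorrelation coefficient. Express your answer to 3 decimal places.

0.579

Mean ȳ = (1 + 0 + 6 + 4 + 8 + 14 + 13 + 16 + 22)/9 = 9.3333
Numerator Σ_{t=1}^{8}(y_t−ȳ)(y_{t+1}−ȳ) = 253.5556
Denominator Σ(y_t−ȳ)² = 438.0000
r_1 = 253.5556 / 438.0000 = 0.579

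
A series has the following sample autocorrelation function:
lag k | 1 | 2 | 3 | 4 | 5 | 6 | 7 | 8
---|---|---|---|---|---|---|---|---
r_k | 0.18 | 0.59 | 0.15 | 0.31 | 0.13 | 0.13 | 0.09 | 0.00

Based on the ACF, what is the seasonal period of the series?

2

The largest autocorrelation is r_2 = 0.59, with a weaker echo at lag 4 (0.31); the remaining lags stay at or below 0.18.
The dominant spike at lag 2 indicates a seasonal period of 2.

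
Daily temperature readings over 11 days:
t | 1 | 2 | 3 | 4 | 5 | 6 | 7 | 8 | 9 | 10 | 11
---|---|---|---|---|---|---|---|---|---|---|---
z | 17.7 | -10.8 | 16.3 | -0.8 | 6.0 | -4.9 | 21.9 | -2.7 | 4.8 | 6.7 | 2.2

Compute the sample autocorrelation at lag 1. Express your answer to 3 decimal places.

-0.741

Mean z̄ = (17.7 − 10.8 + 16.3 − 0.8 + 6.0 − 4.9 + 21.9 − 2.7 + 4.8 + 6.7 + 2.2)/11 = 5.1273
Numerator Σ_{t=1}^{10}(z_t−z̄)(z_{t+1}−z̄) = -760.3744
Denominator Σ(z_t−z̄)² = 1026.7618
r_1 = -760.3744 / 1026.7618 = -0.741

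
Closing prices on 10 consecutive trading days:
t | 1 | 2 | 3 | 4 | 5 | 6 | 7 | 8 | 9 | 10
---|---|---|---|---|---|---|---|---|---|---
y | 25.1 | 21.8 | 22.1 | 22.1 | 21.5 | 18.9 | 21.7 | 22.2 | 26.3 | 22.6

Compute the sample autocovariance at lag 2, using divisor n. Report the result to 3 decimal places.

-0.057

Mean ȳ = (25.1 + 21.8 + 22.1 + 22.1 + 21.5 + 18.9 + 21.7 + 22.2 + 26.3 + 22.6)/10 = 22.4300
Σ_{t=1}^{8}(y_t−ȳ)(y_{t+2}−ȳ) = -0.5748
γ_2 = -0.5748 / 10 = -0.057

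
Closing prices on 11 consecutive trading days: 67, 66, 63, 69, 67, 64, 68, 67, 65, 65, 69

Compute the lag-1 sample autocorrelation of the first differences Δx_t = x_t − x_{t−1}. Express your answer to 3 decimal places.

First differences Δx: -1, -3, 6, -2, -3, 4, -1, -2, 0, 4
Mean of differences = 0.2000
Numerator Σ(Δx_t−Δx̄)(Δx_{t+1}−Δx̄) = -34.8400
Denominator Σ(Δx_t−Δx̄)² = 95.6000
r_1(Δx) = -34.8400 / 95.6000 = -0.364

-0.364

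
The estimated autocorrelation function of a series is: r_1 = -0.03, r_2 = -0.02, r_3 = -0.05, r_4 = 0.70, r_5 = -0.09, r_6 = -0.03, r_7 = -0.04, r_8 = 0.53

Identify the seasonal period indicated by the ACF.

The largest autocorrelation is r_4 = 0.70, with a weaker echo at lag 8 (0.53); the remaining lags stay at or below -0.02.
The dominant spike at lag 4 indicates a seasonal period of 4.

4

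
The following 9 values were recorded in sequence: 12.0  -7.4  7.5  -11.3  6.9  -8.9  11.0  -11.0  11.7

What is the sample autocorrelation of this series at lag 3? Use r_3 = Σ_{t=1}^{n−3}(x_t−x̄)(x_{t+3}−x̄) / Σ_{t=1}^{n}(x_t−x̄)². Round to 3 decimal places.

-0.624

Mean x̄ = (12.0 − 7.4 + 7.5 − 11.3 + 6.9 − 8.9 + 11.0 − 11.0 + 11.7)/9 = 1.1667
Numerator Σ_{t=1}^{6}(x_t−x̄)(x_{t+3}−x̄) = -546.3067
Denominator Σ(x_t−x̄)² = 876.1600
r_3 = -546.3067 / 876.1600 = -0.624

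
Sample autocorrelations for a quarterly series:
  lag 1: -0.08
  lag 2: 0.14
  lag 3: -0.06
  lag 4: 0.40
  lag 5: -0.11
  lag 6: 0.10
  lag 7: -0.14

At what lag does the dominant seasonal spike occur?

4

The largest autocorrelation is r_4 = 0.40; the remaining lags stay at or below 0.14.
The dominant spike at lag 4 indicates a seasonal period of 4.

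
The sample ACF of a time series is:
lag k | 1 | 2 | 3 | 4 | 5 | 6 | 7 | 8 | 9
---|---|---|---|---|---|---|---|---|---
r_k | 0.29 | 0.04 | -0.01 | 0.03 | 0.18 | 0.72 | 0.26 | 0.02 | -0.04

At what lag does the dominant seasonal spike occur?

The largest autocorrelation is r_6 = 0.72; the remaining lags stay at or below 0.29. The elevated value at lag 1 (0.29), dropping to 0.04 at lag 2, reflects decaying short-term dependence rather than seasonality.
The dominant spike at lag 6 indicates a seasonal period of 6.

6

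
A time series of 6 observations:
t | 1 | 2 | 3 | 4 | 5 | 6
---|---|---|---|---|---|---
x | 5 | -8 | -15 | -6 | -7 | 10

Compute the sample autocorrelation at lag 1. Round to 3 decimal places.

Mean x̄ = (5 − 8 − 15 − 6 − 7 + 10)/6 = -3.5000
Deviations from mean: 8.5000, -4.5000, -11.5000, -2.5000, -3.5000, 13.5000
Numerator Σ_{t=1}^{5}(x_t−x̄)(x_{t+1}−x̄) = 3.7500
Denominator Σ(x_t−x̄)² = 425.5000
r_1 = 3.7500 / 425.5000 = 0.009

0.009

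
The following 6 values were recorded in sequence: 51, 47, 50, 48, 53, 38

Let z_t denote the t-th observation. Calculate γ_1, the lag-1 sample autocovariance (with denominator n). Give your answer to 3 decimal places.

-9.005

Mean z̄ = (51 + 47 + 50 + 48 + 53 + 38)/6 = 47.8333
Σ_{t=1}^{5}(z_t−z̄)(z_{t+1}−z̄) = -54.0278
γ_1 = -54.0278 / 6 = -9.005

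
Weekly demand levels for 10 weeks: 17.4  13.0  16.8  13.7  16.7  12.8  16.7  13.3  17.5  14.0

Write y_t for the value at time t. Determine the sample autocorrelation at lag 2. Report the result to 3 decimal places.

Mean ȳ = (17.4 + 13.0 + 16.8 + 13.7 + 16.7 + 12.8 + 16.7 + 13.3 + 17.5 + 14.0)/10 = 15.1900
Numerator Σ_{t=1}^{8}(y_t−ȳ)(y_{t+2}−ȳ) = 25.3478
Denominator Σ(y_t−ȳ)² = 35.0890
r_2 = 25.3478 / 35.0890 = 0.722

0.722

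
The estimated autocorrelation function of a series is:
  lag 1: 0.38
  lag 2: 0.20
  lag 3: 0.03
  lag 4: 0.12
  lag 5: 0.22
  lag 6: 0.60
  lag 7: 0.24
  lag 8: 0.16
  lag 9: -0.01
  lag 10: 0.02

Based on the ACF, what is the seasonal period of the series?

The largest autocorrelation is r_6 = 0.60; the remaining lags stay at or below 0.38. The elevated value at lag 1 (0.38), dropping to 0.20 at lag 2, reflects decaying short-term dependence rather than seasonality.
The dominant spike at lag 6 indicates a seasonal period of 6.

6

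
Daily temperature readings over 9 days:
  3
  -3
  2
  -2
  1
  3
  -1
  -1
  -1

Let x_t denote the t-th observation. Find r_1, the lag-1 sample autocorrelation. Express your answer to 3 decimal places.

-0.486

Mean x̄ = (3 − 3 + 2 − 2 + 1 + 3 − 1 − 1 − 1)/9 = 0.1111
Numerator Σ_{t=1}^{8}(x_t−x̄)(x_{t+1}−x̄) = -18.9012
Denominator Σ(x_t−x̄)² = 38.8889
r_1 = -18.9012 / 38.8889 = -0.486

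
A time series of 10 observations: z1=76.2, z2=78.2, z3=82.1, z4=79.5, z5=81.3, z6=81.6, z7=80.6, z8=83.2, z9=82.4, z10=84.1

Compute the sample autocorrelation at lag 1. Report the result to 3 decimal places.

0.289

Mean z̄ = (76.2 + 78.2 + 82.1 + 79.5 + 81.3 + 81.6 + 80.6 + 83.2 + 82.4 + 84.1)/10 = 80.9200
Numerator Σ_{t=1}^{9}(z_t−z̄)(z_{t+1}−z̄) = 14.8056
Denominator Σ(z_t−z̄)² = 51.2960
r_1 = 14.8056 / 51.2960 = 0.289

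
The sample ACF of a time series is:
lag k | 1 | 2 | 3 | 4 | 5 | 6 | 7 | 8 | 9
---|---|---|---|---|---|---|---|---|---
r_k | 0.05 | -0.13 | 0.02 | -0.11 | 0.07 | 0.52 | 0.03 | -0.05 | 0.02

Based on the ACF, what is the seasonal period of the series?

The largest autocorrelation is r_6 = 0.52; the remaining lags stay at or below 0.07.
The dominant spike at lag 6 indicates a seasonal period of 6.

6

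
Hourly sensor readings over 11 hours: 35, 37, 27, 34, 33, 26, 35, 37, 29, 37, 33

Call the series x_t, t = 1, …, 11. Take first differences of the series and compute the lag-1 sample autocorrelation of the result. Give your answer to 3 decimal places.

First differences Δx: 2, -10, 7, -1, -7, 9, 2, -8, 8, -4
Mean of differences = -0.2000
Numerator Σ(Δx_t−Δx̄)(Δx_{t+1}−Δx̄) = -247.0400
Denominator Σ(Δx_t−Δx̄)² = 431.6000
r_1(Δx) = -247.0400 / 431.6000 = -0.572

-0.572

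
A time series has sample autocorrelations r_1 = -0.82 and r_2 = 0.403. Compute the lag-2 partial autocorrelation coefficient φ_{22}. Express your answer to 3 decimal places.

φ_{22} = (r_2 − r_1²) / (1 − r_1²)
r_1² = (-0.82)² = 0.6724
Numerator = 0.403 − 0.6724 = -0.2694; denominator = 1 − 0.6724 = 0.3276
φ_{22} = -0.2694 / 0.3276 = -0.822

-0.822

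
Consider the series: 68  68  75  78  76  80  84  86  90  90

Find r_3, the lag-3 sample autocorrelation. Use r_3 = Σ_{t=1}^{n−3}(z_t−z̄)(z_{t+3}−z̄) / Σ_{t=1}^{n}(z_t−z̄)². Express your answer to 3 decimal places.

0.134

Mean z̄ = (68 + 68 + 75 + 78 + 76 + 80 + 84 + 86 + 90 + 90)/10 = 79.5000
Σ(z_t−z̄)(z_{t+3}−z̄) = (17.2500) + (40.2500) + (-2.2500) + (-6.7500) + (-22.7500) + (5.2500) + (47.2500) = 78.2500
Denominator Σ(z_t−z̄)² = 582.5000
r_3 = 78.2500 / 582.5000 = 0.134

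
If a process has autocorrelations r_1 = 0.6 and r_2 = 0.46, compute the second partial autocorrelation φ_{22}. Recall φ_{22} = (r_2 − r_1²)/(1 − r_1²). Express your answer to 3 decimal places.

0.156

φ_{22} = (r_2 − r_1²) / (1 − r_1²)
r_1² = (0.6)² = 0.36
Numerator = 0.46 − 0.3600 = 0.1000; denominator = 1 − 0.3600 = 0.6400
φ_{22} = 0.1000 / 0.6400 = 0.156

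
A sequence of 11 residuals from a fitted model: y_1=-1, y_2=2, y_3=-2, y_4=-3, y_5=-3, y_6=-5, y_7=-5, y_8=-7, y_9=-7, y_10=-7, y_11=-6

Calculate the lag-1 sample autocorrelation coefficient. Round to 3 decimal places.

0.714

Mean ȳ = (-1 + 2 − 2 − 3 − 3 − 5 − 5 − 7 − 7 − 7 − 6)/11 = -4.0000
Numerator Σ_{t=1}^{10}(y_t−ȳ)(y_{t+1}−ȳ) = 60.0000
Denominator Σ(y_t−ȳ)² = 84.0000
r_1 = 60.0000 / 84.0000 = 0.714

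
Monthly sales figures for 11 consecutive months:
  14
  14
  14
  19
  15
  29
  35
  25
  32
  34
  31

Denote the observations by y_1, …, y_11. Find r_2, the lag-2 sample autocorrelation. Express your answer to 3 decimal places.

Mean ȳ = (14 + 14 + 14 + 19 + 15 + 29 + 35 + 25 + 32 + 34 + 31)/11 = 23.8182
Numerator Σ_{t=1}^{9}(y_t−ȳ)(y_{t+2}−ȳ) = 275.1157
Denominator Σ(y_t−ȳ)² = 765.6364
r_2 = 275.1157 / 765.6364 = 0.359

0.359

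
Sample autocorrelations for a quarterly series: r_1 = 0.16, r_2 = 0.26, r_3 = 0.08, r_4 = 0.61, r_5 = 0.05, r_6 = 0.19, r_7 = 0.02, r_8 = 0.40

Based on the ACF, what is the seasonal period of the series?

4

The largest autocorrelation is r_4 = 0.61, with a weaker echo at lag 8 (0.40); the remaining lags stay at or below 0.26.
The dominant spike at lag 4 indicates a seasonal period of 4.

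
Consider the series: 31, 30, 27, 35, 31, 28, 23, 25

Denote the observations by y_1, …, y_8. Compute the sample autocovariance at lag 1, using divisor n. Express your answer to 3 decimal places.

3.492

Mean ȳ = (31 + 30 + 27 + 35 + 31 + 28 + 23 + 25)/8 = 28.7500
Σ_{t=1}^{7}(y_t−ȳ)(y_{t+1}−ȳ) = 27.9375
γ_1 = 27.9375 / 8 = 3.492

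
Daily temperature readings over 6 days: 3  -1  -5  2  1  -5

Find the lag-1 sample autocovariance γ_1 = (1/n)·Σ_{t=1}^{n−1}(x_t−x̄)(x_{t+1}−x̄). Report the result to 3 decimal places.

-2.366

Mean x̄ = (3 − 1 − 5 + 2 + 1 − 5)/6 = -0.8333
Σ_{t=1}^{5}(x_t−x̄)(x_{t+1}−x̄) = -14.1944
γ_1 = -14.1944 / 6 = -2.366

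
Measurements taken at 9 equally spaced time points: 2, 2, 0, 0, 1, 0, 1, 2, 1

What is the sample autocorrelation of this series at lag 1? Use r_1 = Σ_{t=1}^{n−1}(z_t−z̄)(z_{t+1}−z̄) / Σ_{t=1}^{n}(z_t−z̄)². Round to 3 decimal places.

Mean z̄ = (2 + 2 + 0 + 0 + 1 + 0 + 1 + 2 + 1)/9 = 1.0000
Numerator Σ_{t=1}^{8}(z_t−z̄)(z_{t+1}−z̄) = 1.0000
Denominator Σ(z_t−z̄)² = 6.0000
r_1 = 1.0000 / 6.0000 = 0.167

0.167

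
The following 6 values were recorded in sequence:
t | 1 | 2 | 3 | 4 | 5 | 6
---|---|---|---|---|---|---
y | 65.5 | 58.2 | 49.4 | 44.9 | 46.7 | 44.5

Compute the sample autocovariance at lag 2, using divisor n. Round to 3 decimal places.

Mean ȳ = (65.5 + 58.2 + 49.4 + 44.9 + 46.7 + 44.5)/6 = 51.5333
Deviations: 13.9667, 6.6667, -2.1333, -6.6333, -4.8333, -7.0333
Σ_{t=1}^{4}(y_t−ȳ)(y_{t+2}−ȳ) = -17.0522
γ_2 = -17.0522 / 6 = -2.842

-2.842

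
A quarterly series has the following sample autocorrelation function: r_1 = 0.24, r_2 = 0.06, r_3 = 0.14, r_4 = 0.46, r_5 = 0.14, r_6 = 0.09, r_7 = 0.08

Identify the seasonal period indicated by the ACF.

The largest autocorrelation is r_4 = 0.46; the remaining lags stay at or below 0.24. The elevated value at lag 1 (0.24), dropping to 0.06 at lag 2, reflects decaying short-term dependence rather than seasonality.
The dominant spike at lag 4 indicates a seasonal period of 4.

4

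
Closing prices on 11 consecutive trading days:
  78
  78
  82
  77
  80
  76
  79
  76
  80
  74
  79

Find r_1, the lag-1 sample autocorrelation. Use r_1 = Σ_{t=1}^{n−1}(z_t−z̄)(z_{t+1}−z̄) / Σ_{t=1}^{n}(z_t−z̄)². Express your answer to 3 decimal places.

-0.589

Mean z̄ = (78 + 78 + 82 + 77 + 80 + 76 + 79 + 76 + 80 + 74 + 79)/11 = 78.0909
Numerator Σ_{t=1}^{10}(z_t−z̄)(z_{t+1}−z̄) = -30.0083
Denominator Σ(z_t−z̄)² = 50.9091
r_1 = -30.0083 / 50.9091 = -0.589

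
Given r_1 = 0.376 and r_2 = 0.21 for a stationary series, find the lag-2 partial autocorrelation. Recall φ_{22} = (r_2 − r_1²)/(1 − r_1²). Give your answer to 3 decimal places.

φ_{22} = (r_2 − r_1²) / (1 − r_1²)
r_1² = (0.376)² = 0.141376
Numerator = 0.21 − 0.1414 = 0.0686; denominator = 1 − 0.1414 = 0.8586
φ_{22} = 0.0686 / 0.8586 = 0.080

0.080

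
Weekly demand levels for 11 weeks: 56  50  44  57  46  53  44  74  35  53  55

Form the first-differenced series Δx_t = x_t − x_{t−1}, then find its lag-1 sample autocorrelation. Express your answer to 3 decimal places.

First differences Δx: -6, -6, 13, -11, 7, -9, 30, -39, 18, 2
Mean of differences = -0.1000
Numerator Σ(Δx_t−Δx̄)(Δx_{t+1}−Δx̄) = -2430.7100
Denominator Σ(Δx_t−Δx̄)² = 3240.9000
r_1(Δx) = -2430.7100 / 3240.9000 = -0.750

-0.750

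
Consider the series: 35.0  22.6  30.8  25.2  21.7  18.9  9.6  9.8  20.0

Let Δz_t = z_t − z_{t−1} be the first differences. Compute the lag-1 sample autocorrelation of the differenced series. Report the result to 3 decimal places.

-0.275

First differences Δz: -12.4, 8.2, -5.6, -3.5, -2.8, -9.3, 0.2, 10.2
Mean of differences = -1.8750
Numerator Σ(Δz_t−Δz̄)(Δz_{t+1}−Δz̄) = -119.4956
Denominator Σ(Δz_t−Δz̄)² = 434.8950
r_1(Δz) = -119.4956 / 434.8950 = -0.275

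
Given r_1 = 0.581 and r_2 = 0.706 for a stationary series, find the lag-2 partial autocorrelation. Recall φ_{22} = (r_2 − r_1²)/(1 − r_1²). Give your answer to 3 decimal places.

φ_{22} = (r_2 − r_1²) / (1 − r_1²)
r_1² = (0.581)² = 0.337561
Numerator = 0.706 − 0.3376 = 0.3684; denominator = 1 − 0.3376 = 0.6624
φ_{22} = 0.3684 / 0.6624 = 0.556

0.556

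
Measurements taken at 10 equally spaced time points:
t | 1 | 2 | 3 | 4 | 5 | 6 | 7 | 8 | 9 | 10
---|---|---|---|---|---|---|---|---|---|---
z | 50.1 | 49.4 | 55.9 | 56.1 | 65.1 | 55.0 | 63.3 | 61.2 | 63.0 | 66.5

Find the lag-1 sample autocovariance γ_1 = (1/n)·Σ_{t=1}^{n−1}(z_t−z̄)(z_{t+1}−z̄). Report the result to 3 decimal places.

11.165

Mean z̄ = (50.1 + 49.4 + 55.9 + 56.1 + 65.1 + 55.0 + 63.3 + 61.2 + 63.0 + 66.5)/10 = 58.5600
Σ_{t=1}^{9}(z_t−z̄)(z_{t+1}−z̄) = 111.6464
γ_1 = 111.6464 / 10 = 11.165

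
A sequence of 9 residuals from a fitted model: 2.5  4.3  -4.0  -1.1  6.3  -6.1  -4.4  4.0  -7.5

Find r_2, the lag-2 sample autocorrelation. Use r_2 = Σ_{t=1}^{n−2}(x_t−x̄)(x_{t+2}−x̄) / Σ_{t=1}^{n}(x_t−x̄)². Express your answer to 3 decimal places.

Mean x̄ = (2.5 + 4.3 − 4.0 − 1.1 + 6.3 − 6.1 − 4.4 + 4.0 − 7.5)/9 = -0.6667
Σ(x_t−x̄)(x_{t+2}−x̄) = (-10.5556) + (-2.1522) + (-23.2222) + (2.3544) + (-26.0089) + (-25.3556) + (25.5111) = -59.4289
Denominator Σ(x_t−x̄)² = 206.4600
r_2 = -59.4289 / 206.4600 = -0.288

-0.288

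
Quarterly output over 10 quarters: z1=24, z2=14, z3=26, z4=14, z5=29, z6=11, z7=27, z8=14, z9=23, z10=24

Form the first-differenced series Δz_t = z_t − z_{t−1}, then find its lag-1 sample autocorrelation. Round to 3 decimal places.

-0.913

First differences Δz: -10, 12, -12, 15, -18, 16, -13, 9, 1
Mean of differences = 0.0000
Numerator Σ(Δz_t−Δz̄)(Δz_{t+1}−Δz̄) = -1318.0000
Denominator Σ(Δz_t−Δz̄)² = 1444.0000
r_1(Δz) = -1318.0000 / 1444.0000 = -0.913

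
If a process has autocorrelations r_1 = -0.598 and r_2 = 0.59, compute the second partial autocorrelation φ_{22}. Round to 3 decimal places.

0.362

φ_{22} = (r_2 − r_1²) / (1 − r_1²)
r_1² = (-0.598)² = 0.357604
Numerator = 0.59 − 0.3576 = 0.2324; denominator = 1 − 0.3576 = 0.6424
φ_{22} = 0.2324 / 0.6424 = 0.362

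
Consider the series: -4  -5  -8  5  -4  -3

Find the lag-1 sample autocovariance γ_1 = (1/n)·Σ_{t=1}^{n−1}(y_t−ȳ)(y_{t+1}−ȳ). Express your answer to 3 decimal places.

Mean ȳ = (-4 − 5 − 8 + 5 − 4 − 3)/6 = -3.1667
Deviations: -0.8333, -1.8333, -4.8333, 8.1667, -0.8333, 0.1667
Σ_{t=1}^{5}(y_t−ȳ)(y_{t+1}−ȳ) = -36.0278
γ_1 = -36.0278 / 6 = -6.005

-6.005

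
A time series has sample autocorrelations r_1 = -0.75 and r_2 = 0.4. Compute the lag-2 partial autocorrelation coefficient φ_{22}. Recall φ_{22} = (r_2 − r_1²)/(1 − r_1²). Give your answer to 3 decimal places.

φ_{22} = (r_2 − r_1²) / (1 − r_1²)
r_1² = (-0.75)² = 0.5625
Numerator = 0.4 − 0.5625 = -0.1625; denominator = 1 − 0.5625 = 0.4375
φ_{22} = -0.1625 / 0.4375 = -0.371

-0.371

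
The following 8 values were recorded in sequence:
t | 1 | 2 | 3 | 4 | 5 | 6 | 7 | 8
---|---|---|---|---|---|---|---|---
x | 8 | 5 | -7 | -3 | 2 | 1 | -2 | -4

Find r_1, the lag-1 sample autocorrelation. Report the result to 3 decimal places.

0.163

Mean x̄ = (8 + 5 − 7 − 3 + 2 + 1 − 2 − 4)/8 = 0.0000
Deviations from mean: 8.0000, 5.0000, -7.0000, -3.0000, 2.0000, 1.0000, -2.0000, -4.0000
Σ(x_t−x̄)(x_{t+1}−x̄) = (40.0000) + (-35.0000) + (21.0000) + (-6.0000) + (2.0000) + (-2.0000) + (8.0000) = 28.0000
Denominator Σ(x_t−x̄)² = 172.0000
r_1 = 28.0000 / 172.0000 = 0.163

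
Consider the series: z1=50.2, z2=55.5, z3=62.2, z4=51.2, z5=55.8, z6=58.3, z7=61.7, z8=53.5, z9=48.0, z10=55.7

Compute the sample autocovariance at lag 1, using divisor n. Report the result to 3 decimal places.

Mean z̄ = (50.2 + 55.5 + 62.2 + 51.2 + 55.8 + 58.3 + 61.7 + 53.5 + 48.0 + 55.7)/10 = 55.2100
Σ_{t=1}^{9}(z_t−z̄)(z_{t+1}−z̄) = -10.2461
γ_1 = -10.2461 / 10 = -1.025

-1.025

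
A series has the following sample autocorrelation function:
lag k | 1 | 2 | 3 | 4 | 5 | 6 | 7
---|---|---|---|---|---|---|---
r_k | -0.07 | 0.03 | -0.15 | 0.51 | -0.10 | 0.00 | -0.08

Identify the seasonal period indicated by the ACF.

The largest autocorrelation is r_4 = 0.51; the remaining lags stay at or below 0.03.
The dominant spike at lag 4 indicates a seasonal period of 4.

4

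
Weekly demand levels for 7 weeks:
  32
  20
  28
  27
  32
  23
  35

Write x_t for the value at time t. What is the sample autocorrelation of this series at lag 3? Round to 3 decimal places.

Mean x̄ = (32 + 20 + 28 + 27 + 32 + 23 + 35)/7 = 28.1429
Σ(x_t−x̄)(x_{t+3}−x̄) = (-4.4082) + (-31.4082) + (0.7347) + (-7.8367) = -42.9184
Denominator Σ(x_t−x̄)² = 170.8571
r_3 = -42.9184 / 170.8571 = -0.251

-0.251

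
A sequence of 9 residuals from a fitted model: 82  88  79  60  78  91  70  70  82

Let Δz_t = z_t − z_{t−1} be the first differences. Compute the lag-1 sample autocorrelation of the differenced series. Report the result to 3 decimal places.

First differences Δz: 6, -9, -19, 18, 13, -21, 0, 12
Mean of differences = 0.0000
Numerator Σ(Δz_t−Δz̄)(Δz_{t+1}−Δz̄) = -264.0000
Denominator Σ(Δz_t−Δz̄)² = 1556.0000
r_1(Δz) = -264.0000 / 1556.0000 = -0.170

-0.170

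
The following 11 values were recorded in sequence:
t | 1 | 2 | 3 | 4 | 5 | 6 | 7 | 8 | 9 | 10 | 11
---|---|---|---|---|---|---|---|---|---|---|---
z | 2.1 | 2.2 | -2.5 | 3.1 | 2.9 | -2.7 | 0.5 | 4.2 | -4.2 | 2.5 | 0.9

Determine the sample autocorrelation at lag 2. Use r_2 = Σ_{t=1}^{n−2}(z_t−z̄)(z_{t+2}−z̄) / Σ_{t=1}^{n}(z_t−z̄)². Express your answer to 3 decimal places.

Mean z̄ = (2.1 + 2.2 − 2.5 + 3.1 + 2.9 − 2.7 + 0.5 + 4.2 − 4.2 + 2.5 + 0.9)/11 = 0.8182
Numerator Σ_{t=1}^{9}(z_t−z̄)(z_{t+2}−z̄) = -21.7225
Denominator Σ(z_t−z̄)² = 76.0364
r_2 = -21.7225 / 76.0364 = -0.286

-0.286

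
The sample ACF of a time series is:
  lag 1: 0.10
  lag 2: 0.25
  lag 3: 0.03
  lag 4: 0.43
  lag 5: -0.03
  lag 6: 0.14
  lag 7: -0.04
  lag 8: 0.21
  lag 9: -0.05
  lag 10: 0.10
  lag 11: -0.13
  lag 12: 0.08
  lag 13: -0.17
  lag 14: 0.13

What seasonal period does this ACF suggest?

4

The largest autocorrelation is r_4 = 0.43; the remaining lags stay at or below 0.25.
The dominant spike at lag 4 indicates a seasonal period of 4.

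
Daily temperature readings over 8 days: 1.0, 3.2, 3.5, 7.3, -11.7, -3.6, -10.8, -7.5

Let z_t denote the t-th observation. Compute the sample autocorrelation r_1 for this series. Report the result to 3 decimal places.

Mean z̄ = (1.0 + 3.2 + 3.5 + 7.3 − 11.7 − 3.6 − 10.8 − 7.5)/8 = -2.3250
Deviations from mean: 3.3250, 5.5250, 5.8250, 9.6250, -9.3750, -1.2750, -8.4750, -5.1750
Σ(z_t−z̄)(z_{t+1}−z̄) = (18.3706) + (32.1831) + (56.0656) + (-90.2344) + (11.9531) + (10.8056) + (43.8581) = 83.0019
Denominator Σ(z_t−z̄)² = 356.2750
r_1 = 83.0019 / 356.2750 = 0.233

0.233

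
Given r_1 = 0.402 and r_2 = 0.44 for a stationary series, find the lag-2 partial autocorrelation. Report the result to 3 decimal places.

φ_{22} = (r_2 − r_1²) / (1 − r_1²)
r_1² = (0.402)² = 0.161604
Numerator = 0.44 − 0.1616 = 0.2784; denominator = 1 − 0.1616 = 0.8384
φ_{22} = 0.2784 / 0.8384 = 0.332

0.332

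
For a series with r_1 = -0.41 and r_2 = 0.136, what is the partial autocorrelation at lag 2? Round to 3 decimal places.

φ_{22} = (r_2 − r_1²) / (1 − r_1²)
r_1² = (-0.41)² = 0.1681
Numerator = 0.136 − 0.1681 = -0.0321; denominator = 1 − 0.1681 = 0.8319
φ_{22} = -0.0321 / 0.8319 = -0.039

-0.039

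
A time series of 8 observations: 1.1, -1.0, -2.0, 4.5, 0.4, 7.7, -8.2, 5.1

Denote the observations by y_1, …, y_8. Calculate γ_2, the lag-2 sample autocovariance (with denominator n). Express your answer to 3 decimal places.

6.408

Mean ȳ = (1.1 − 1.0 − 2.0 + 4.5 + 0.4 + 7.7 − 8.2 + 5.1)/8 = 0.9500
Σ_{t=1}^{6}(y_t−ȳ)(y_{t+2}−ȳ) = 51.2650
γ_2 = 51.2650 / 8 = 6.408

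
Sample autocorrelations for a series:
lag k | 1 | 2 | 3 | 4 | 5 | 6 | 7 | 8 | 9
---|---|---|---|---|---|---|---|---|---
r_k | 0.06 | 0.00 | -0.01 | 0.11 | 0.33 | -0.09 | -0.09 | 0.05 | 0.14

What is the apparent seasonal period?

The largest autocorrelation is r_5 = 0.33; the remaining lags stay at or below 0.14.
The dominant spike at lag 5 indicates a seasonal period of 5.

5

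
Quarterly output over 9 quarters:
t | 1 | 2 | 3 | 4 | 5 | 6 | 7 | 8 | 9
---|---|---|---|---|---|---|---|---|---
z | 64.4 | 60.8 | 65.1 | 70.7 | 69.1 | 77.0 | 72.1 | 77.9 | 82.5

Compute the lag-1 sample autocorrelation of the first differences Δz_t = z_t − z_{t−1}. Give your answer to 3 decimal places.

-0.587

First differences Δz: -3.6, 4.3, 5.6, -1.6, 7.9, -4.9, 5.8, 4.6
Mean of differences = 2.2625
Numerator Σ(Δz_t−Δz̄)(Δz_{t+1}−Δz̄) = -97.2577
Denominator Σ(Δz_t−Δz̄)² = 165.6388
r_1(Δz) = -97.2577 / 165.6388 = -0.587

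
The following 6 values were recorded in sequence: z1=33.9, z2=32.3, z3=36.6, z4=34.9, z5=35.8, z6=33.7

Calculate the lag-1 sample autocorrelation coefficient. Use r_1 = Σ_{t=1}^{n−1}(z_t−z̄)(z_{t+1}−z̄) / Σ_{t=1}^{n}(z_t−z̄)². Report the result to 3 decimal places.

-0.251

Mean z̄ = (33.9 + 32.3 + 36.6 + 34.9 + 35.8 + 33.7)/6 = 34.5333
Deviations from mean: -0.6333, -2.2333, 2.0667, 0.3667, 1.2667, -0.8333
Σ(z_t−z̄)(z_{t+1}−z̄) = (1.4144) + (-4.6156) + (0.7578) + (0.4644) + (-1.0556) = -3.0344
Denominator Σ(z_t−z̄)² = 12.0933
r_1 = -3.0344 / 12.0933 = -0.251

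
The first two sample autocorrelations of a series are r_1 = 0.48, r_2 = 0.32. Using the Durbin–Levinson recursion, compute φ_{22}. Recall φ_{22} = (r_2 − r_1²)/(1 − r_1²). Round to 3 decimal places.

0.116

φ_{22} = (r_2 − r_1²) / (1 − r_1²)
r_1² = (0.48)² = 0.2304
Numerator = 0.32 − 0.2304 = 0.0896; denominator = 1 − 0.2304 = 0.7696
φ_{22} = 0.0896 / 0.7696 = 0.116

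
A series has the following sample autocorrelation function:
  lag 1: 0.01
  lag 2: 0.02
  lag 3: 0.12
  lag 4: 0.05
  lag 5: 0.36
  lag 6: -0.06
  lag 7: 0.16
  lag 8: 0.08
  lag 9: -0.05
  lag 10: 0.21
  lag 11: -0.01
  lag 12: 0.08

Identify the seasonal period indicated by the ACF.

The largest autocorrelation is r_5 = 0.36, with a weaker echo at lag 10 (0.21); the remaining lags stay at or below 0.16.
The dominant spike at lag 5 indicates a seasonal period of 5.

5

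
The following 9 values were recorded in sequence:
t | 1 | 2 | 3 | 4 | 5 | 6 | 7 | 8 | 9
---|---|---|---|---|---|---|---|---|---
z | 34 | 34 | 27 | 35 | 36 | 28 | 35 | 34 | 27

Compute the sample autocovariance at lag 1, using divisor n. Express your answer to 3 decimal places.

Mean z̄ = (34 + 34 + 27 + 35 + 36 + 28 + 35 + 34 + 27)/9 = 32.2222
Σ_{t=1}^{8}(z_t−z̄)(z_{t+1}−z̄) = -42.1605
γ_1 = -42.1605 / 9 = -4.684

-4.684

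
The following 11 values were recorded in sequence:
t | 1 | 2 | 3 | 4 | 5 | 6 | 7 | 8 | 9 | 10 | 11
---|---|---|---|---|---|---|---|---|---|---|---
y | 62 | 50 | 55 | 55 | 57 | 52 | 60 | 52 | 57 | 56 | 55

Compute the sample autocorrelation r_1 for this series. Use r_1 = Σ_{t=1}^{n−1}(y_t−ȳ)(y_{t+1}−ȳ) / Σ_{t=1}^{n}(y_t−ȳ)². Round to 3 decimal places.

-0.609

Mean ȳ = (62 + 50 + 55 + 55 + 57 + 52 + 60 + 52 + 57 + 56 + 55)/11 = 55.5455
Numerator Σ_{t=1}^{10}(y_t−ȳ)(y_{t+1}−ȳ) = -74.7521
Denominator Σ(y_t−ȳ)² = 122.7273
r_1 = -74.7521 / 122.7273 = -0.609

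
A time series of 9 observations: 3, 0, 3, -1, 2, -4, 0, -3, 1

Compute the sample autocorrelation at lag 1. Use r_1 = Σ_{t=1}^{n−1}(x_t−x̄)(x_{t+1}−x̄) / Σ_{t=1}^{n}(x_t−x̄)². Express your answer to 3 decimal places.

Mean x̄ = (3 + 0 + 3 − 1 + 2 − 4 + 0 − 3 + 1)/9 = 0.1111
Numerator Σ_{t=1}^{8}(x_t−x̄)(x_{t+1}−x̄) = -15.6790
Denominator Σ(x_t−x̄)² = 48.8889
r_1 = -15.6790 / 48.8889 = -0.321

-0.321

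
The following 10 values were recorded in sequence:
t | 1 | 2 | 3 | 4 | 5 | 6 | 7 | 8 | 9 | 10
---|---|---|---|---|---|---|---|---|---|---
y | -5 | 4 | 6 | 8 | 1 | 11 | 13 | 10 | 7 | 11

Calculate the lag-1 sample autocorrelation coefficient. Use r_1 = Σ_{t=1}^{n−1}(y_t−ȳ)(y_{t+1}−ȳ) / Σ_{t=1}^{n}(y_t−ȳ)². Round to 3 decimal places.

Mean ȳ = (-5 + 4 + 6 + 8 + 1 + 11 + 13 + 10 + 7 + 11)/10 = 6.6000
Numerator Σ_{t=1}^{9}(y_t−ȳ)(y_{t+1}−ȳ) = 51.4400
Denominator Σ(y_t−ȳ)² = 266.4000
r_1 = 51.4400 / 266.4000 = 0.193

0.193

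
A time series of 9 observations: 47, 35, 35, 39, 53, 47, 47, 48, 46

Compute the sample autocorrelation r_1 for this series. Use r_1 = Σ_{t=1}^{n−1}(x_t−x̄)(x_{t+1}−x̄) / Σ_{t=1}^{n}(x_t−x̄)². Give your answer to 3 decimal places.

Mean x̄ = (47 + 35 + 35 + 39 + 53 + 47 + 47 + 48 + 46)/9 = 44.1111
Numerator Σ_{t=1}^{8}(x_t−x̄)(x_{t+1}−x̄) = 110.4321
Denominator Σ(x_t−x̄)² = 314.8889
r_1 = 110.4321 / 314.8889 = 0.351

0.351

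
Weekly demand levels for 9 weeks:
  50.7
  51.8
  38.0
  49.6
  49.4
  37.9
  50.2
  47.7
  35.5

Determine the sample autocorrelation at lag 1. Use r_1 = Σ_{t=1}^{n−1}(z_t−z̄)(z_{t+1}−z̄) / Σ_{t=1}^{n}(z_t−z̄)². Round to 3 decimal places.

-0.316

Mean z̄ = (50.7 + 51.8 + 38.0 + 49.6 + 49.4 + 37.9 + 50.2 + 47.7 + 35.5)/9 = 45.6444
Numerator Σ_{t=1}^{8}(z_t−z̄)(z_{t+1}−z̄) = -107.1720
Denominator Σ(z_t−z̄)² = 339.5022
r_1 = -107.1720 / 339.5022 = -0.316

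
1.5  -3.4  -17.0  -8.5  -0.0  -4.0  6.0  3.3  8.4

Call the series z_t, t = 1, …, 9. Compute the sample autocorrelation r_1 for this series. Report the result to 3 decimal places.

Mean z̄ = (1.5 − 3.4 − 17.0 − 8.5 − 0.0 − 4.0 + 6.0 + 3.3 + 8.4)/9 = -1.5222
Numerator Σ_{t=1}^{8}(z_t−z̄)(z_{t+1}−z̄) = 182.4784
Denominator Σ(z_t−z̄)² = 487.6556
r_1 = 182.4784 / 487.6556 = 0.374

0.374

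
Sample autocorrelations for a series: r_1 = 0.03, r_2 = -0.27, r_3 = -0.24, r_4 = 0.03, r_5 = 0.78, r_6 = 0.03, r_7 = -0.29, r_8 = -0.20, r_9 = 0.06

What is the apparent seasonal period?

5

The largest autocorrelation is r_5 = 0.78; the remaining lags stay at or below 0.06.
The dominant spike at lag 5 indicates a seasonal period of 5.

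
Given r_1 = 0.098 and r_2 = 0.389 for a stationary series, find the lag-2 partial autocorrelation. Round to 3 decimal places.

φ_{22} = (r_2 − r_1²) / (1 − r_1²)
r_1² = (0.098)² = 0.009604
Numerator = 0.389 − 0.0096 = 0.3794; denominator = 1 − 0.0096 = 0.9904
φ_{22} = 0.3794 / 0.9904 = 0.383

0.383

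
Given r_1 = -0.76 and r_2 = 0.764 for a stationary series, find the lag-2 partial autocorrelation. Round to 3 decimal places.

0.441

φ_{22} = (r_2 − r_1²) / (1 − r_1²)
r_1² = (-0.76)² = 0.5776
Numerator = 0.764 − 0.5776 = 0.1864; denominator = 1 − 0.5776 = 0.4224
φ_{22} = 0.1864 / 0.4224 = 0.441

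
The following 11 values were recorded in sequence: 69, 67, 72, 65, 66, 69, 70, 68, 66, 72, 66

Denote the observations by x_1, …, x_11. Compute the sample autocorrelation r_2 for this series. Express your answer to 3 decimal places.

Mean x̄ = (69 + 67 + 72 + 65 + 66 + 69 + 70 + 68 + 66 + 72 + 66)/11 = 68.1818
Numerator Σ_{t=1}^{9}(x_t−x̄)(x_{t+2}−x̄) = -8.0661
Denominator Σ(x_t−x̄)² = 59.6364
r_2 = -8.0661 / 59.6364 = -0.135

-0.135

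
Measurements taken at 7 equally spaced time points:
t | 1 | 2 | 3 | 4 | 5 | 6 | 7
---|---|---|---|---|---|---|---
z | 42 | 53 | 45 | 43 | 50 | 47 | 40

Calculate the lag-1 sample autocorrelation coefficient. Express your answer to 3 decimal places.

-0.344

Mean z̄ = (42 + 53 + 45 + 43 + 50 + 47 + 40)/7 = 45.7143
Deviations from mean: -3.7143, 7.2857, -0.7143, -2.7143, 4.2857, 1.2857, -5.7143
Σ(z_t−z̄)(z_{t+1}−z̄) = (-27.0612) + (-5.2041) + (1.9388) + (-11.6327) + (5.5102) + (-7.3469) = -43.7959
Denominator Σ(z_t−z̄)² = 127.4286
r_1 = -43.7959 / 127.4286 = -0.344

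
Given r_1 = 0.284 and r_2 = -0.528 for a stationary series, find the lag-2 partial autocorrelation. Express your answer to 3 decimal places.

φ_{22} = (r_2 − r_1²) / (1 − r_1²)
r_1² = (0.284)² = 0.080656
Numerator = -0.528 − 0.0807 = -0.6087; denominator = 1 − 0.0807 = 0.9193
φ_{22} = -0.6087 / 0.9193 = -0.662

-0.662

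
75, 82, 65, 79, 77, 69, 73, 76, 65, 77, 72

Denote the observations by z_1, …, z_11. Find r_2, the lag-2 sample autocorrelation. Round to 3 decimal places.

Mean z̄ = (75 + 82 + 65 + 79 + 77 + 69 + 73 + 76 + 65 + 77 + 72)/11 = 73.6364
Numerator Σ_{t=1}^{9}(z_t−z̄)(z_{t+2}−z̄) = -6.3554
Denominator Σ(z_t−z̄)² = 302.5455
r_2 = -6.3554 / 302.5455 = -0.021

-0.021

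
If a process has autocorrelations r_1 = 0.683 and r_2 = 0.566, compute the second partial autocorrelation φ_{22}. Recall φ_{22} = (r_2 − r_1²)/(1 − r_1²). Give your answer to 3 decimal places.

φ_{22} = (r_2 − r_1²) / (1 − r_1²)
r_1² = (0.683)² = 0.466489
Numerator = 0.566 − 0.4665 = 0.0995; denominator = 1 − 0.4665 = 0.5335
φ_{22} = 0.0995 / 0.5335 = 0.187

0.187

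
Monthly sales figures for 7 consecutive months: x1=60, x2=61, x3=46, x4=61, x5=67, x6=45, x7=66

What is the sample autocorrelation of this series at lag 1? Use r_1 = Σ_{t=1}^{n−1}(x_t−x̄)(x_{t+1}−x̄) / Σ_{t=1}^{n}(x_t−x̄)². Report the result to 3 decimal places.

-0.542

Mean x̄ = (60 + 61 + 46 + 61 + 67 + 45 + 66)/7 = 58.0000
Deviations from mean: 2.0000, 3.0000, -12.0000, 3.0000, 9.0000, -13.0000, 8.0000
Numerator Σ_{t=1}^{6}(x_t−x̄)(x_{t+1}−x̄) = -260.0000
Denominator Σ(x_t−x̄)² = 480.0000
r_1 = -260.0000 / 480.0000 = -0.542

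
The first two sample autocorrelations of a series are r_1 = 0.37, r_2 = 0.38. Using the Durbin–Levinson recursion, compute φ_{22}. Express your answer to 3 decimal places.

φ_{22} = (r_2 − r_1²) / (1 − r_1²)
r_1² = (0.37)² = 0.1369
Numerator = 0.38 − 0.1369 = 0.2431; denominator = 1 − 0.1369 = 0.8631
φ_{22} = 0.2431 / 0.8631 = 0.282

0.282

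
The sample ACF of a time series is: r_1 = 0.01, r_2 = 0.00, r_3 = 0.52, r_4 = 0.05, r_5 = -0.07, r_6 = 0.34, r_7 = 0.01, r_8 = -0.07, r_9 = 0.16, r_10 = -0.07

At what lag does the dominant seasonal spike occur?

The largest autocorrelation is r_3 = 0.52, with weaker echoes at lags 6 (0.34) and 9 (0.16); the remaining lags stay at or below 0.05.
The dominant spike at lag 3 indicates a seasonal period of 3.

3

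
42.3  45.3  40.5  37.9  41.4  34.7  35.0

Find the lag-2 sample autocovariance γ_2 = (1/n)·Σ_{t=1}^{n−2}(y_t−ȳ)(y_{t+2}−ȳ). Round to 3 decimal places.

-0.797

Mean ȳ = (42.3 + 45.3 + 40.5 + 37.9 + 41.4 + 34.7 + 35.0)/7 = 39.5857
Deviations: 2.7143, 5.7143, 0.9143, -1.6857, 1.8143, -4.8857, -4.5857
Σ_{t=1}^{5}(y_t−ȳ)(y_{t+2}−ȳ) = -5.5761
γ_2 = -5.5761 / 7 = -0.797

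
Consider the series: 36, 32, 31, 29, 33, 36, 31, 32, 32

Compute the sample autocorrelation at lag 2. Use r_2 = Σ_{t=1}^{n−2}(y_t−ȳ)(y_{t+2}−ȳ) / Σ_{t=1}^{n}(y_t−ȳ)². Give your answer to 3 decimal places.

-0.436

Mean ȳ = (36 + 32 + 31 + 29 + 33 + 36 + 31 + 32 + 32)/9 = 32.4444
Σ(y_t−ȳ)(y_{t+2}−ȳ) = (-5.1358) + (1.5309) + (-0.8025) + (-12.2469) + (-0.8025) + (-1.5802) + (0.6420) = -18.3951
Denominator Σ(y_t−ȳ)² = 42.2222
r_2 = -18.3951 / 42.2222 = -0.436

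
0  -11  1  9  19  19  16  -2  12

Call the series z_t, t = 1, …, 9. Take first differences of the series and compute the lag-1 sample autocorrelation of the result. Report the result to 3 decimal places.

-0.181

First differences Δz: -11, 12, 8, 10, 0, -3, -18, 14
Mean of differences = 1.5000
Numerator Σ(Δz_t−Δz̄)(Δz_{t+1}−Δz̄) = -169.7500
Denominator Σ(Δz_t−Δz̄)² = 940.0000
r_1(Δz) = -169.7500 / 940.0000 = -0.181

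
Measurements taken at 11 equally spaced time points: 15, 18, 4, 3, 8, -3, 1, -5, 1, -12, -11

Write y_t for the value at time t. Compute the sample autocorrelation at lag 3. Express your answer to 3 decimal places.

0.181

Mean ȳ = (15 + 18 + 4 + 3 + 8 − 3 + 1 − 5 + 1 − 12 − 11)/11 = 1.7273
Numerator Σ_{t=1}^{8}(y_t−ȳ)(y_{t+3}−ȳ) = 164.1405
Denominator Σ(y_t−ȳ)² = 906.1818
r_3 = 164.1405 / 906.1818 = 0.181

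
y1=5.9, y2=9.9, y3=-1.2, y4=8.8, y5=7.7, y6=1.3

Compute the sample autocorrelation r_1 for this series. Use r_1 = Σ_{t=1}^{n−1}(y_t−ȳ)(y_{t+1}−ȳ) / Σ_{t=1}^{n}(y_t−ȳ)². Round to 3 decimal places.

-0.527

Mean ȳ = (5.9 + 9.9 − 1.2 + 8.8 + 7.7 + 1.3)/6 = 5.4000
Deviations from mean: 0.5000, 4.5000, -6.6000, 3.4000, 2.3000, -4.1000
Numerator Σ_{t=1}^{5}(y_t−ȳ)(y_{t+1}−ȳ) = -51.5000
Denominator Σ(y_t−ȳ)² = 97.7200
r_1 = -51.5000 / 97.7200 = -0.527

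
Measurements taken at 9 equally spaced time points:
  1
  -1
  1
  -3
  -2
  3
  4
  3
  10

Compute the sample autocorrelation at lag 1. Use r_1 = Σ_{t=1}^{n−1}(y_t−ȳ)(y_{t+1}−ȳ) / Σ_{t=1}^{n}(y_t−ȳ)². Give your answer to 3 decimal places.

0.304

Mean ȳ = (1 − 1 + 1 − 3 − 2 + 3 + 4 + 3 + 10)/9 = 1.7778
Numerator Σ_{t=1}^{8}(y_t−ȳ)(y_{t+1}−ȳ) = 36.9506
Denominator Σ(y_t−ȳ)² = 121.5556
r_1 = 36.9506 / 121.5556 = 0.304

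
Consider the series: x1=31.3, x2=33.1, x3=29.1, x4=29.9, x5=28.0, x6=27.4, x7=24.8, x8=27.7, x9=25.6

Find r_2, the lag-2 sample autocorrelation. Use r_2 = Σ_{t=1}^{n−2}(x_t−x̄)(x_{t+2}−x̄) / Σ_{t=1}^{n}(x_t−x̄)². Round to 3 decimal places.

Mean x̄ = (31.3 + 33.1 + 29.1 + 29.9 + 28.0 + 27.4 + 24.8 + 27.7 + 25.6)/9 = 28.5444
Numerator Σ_{t=1}^{7}(x_t−x̄)(x_{t+2}−x̄) = 19.8827
Denominator Σ(x_t−x̄)² = 55.5022
r_2 = 19.8827 / 55.5022 = 0.358

0.358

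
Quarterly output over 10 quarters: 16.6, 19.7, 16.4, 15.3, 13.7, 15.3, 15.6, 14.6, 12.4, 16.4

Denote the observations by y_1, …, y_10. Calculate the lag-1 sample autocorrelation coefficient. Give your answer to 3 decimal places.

Mean ȳ = (16.6 + 19.7 + 16.4 + 15.3 + 13.7 + 15.3 + 15.6 + 14.6 + 12.4 + 16.4)/10 = 15.6000
Numerator Σ_{t=1}^{9}(y_t−ȳ)(y_{t+1}−ȳ) = 8.9200
Denominator Σ(y_t−ȳ)² = 34.1200
r_1 = 8.9200 / 34.1200 = 0.261

0.261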